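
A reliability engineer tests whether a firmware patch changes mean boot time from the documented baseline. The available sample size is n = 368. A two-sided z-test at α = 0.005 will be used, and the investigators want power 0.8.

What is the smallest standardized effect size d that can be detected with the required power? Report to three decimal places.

d ≈ 0.190

Need Φ(δ − 2.807) = 0.8, so δ = 2.807 + 0.842 = 3.649.
(The second rejection-region term Φ(−δ − z_{α/2}) is negligible and dropped.)
δ = d·√n ⇒ d = δ/√n = 3.649/√368 = 0.1902.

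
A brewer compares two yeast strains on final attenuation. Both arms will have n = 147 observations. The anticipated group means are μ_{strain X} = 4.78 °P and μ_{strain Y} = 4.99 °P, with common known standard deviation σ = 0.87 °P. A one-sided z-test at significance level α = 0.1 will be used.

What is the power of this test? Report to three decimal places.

Power ≈ 0.785

Standardized effect: d = |μ_{strain X} − μ_{strain Y}| / σ = |4.78 − 4.99| / 0.87 = 0.2414
Noncentrality parameter: δ = d·√(n/2) = 0.2414 × √(147/2) = 2.0694
One-sided α = 0.1 → critical value z_{0.1} = 1.282.
Power = Φ(δ − 1.282) = Φ(0.788) = 0.7846.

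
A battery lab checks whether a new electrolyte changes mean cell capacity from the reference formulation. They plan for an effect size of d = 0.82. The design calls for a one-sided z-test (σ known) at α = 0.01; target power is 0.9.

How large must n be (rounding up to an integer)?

Set Φ(δ − 2.326) = 0.9; then δ − 2.326 = Φ⁻¹(0.9) = 1.282, giving δ = 3.608.
δ = d·√n ⇒ n = (δ/d)² = (3.608 / 0.82)² = 19.36.
Round up to the next whole unit.

n = 20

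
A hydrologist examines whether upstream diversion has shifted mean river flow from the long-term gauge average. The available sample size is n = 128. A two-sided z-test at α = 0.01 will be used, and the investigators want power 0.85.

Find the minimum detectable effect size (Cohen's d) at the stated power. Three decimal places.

Required noncentrality: δ = z_{0.005} + z_{0.15} = 2.576 + 1.036 = 3.612.
(The second rejection-region term Φ(−δ − z_{α/2}) is negligible and dropped.)
δ = d·√n ⇒ d = δ/√n = 3.612/√128 = 0.3193.

d ≈ 0.319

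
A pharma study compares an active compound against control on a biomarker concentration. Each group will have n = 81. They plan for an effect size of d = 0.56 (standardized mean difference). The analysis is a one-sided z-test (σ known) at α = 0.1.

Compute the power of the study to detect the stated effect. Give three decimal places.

Power ≈ 0.989

Noncentrality parameter: δ = d·√(n/2) = 0.56 × √(81/2) = 3.5638
One-sided α = 0.1 → critical value z_{0.1} = 1.282.
Power = P(Z > 1.282 − δ) = Φ(2.282) = 0.9888.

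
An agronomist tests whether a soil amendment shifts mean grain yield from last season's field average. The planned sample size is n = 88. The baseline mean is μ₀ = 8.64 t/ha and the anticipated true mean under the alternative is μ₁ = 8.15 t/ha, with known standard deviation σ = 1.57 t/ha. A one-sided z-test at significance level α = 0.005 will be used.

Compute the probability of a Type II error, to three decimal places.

Standardized effect: d = |μ₁ − μ₀| / σ = |8.15 − 8.64| / 1.57 = 0.3121
Noncentrality parameter: δ = d·√n = 0.3121 × √88 = 2.9278
Critical value for a one-sided test at α = 0.005: z_α = 2.576.
Power = P(Z > 2.576 − δ) = Φ(0.352) = 0.6376.
Type II error: β = 1 − power = 1 − 0.6376 = 0.3624.

β ≈ 0.362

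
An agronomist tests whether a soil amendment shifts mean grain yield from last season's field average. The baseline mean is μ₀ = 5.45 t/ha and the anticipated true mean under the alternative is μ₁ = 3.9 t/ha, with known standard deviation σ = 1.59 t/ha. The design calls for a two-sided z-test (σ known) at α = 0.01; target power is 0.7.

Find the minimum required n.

Standardized effect: d = |μ₁ − μ₀| / σ = |3.9 − 5.45| / 1.59 = 0.9748
For power 0.7 need Φ(δ − z_{0.005}) = 0.7, so δ = z_{0.005} + z_{0.30} = 2.576 + 0.524 = 3.100.
(The Φ(−δ − z_{α/2}) term is vanishingly small for δ > 0 and is dropped in the standard sample-size formula.)
δ = d·√n ⇒ n = (δ/d)² = (3.100 / 0.9748)² = 10.11.
Rounding up, n = 11.

n = 11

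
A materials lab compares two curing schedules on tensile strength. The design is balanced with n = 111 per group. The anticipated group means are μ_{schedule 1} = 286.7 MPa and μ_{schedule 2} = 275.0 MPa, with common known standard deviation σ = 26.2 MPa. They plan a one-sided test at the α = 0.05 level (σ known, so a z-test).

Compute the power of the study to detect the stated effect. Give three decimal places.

Power ≈ 0.954

Standardized effect: d = |μ_{schedule 1} − μ_{schedule 2}| / σ = |286.7 − 275.0| / 26.2 = 0.4466
Noncentrality parameter: δ = d·√(n/2) = 0.4466 × √(111/2) = 3.3268
Critical value for a one-sided test at α = 0.05: z_α = 1.645.
Power = P(Z > 1.645 − δ) = Φ(1.682) = 0.9537.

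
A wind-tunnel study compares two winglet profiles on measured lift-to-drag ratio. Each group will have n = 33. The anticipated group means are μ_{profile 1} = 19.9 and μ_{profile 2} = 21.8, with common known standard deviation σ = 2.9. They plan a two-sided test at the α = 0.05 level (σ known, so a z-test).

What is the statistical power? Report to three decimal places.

Standardized effect: d = |μ_{profile 1} − μ_{profile 2}| / σ = |19.9 − 21.8| / 2.9 = 0.6552
Noncentrality parameter: δ = d·√(n/2) = 0.6552 × √(33/2) = 2.6613
Critical value for a two-sided test at α = 0.05: z_{α/2} = 1.960.
Power = Φ(δ − 1.960) + Φ(−δ − 1.960) = Φ(0.701) + Φ(-4.621) = 0.7585 + 0.0000 = 0.7585.

Power ≈ 0.758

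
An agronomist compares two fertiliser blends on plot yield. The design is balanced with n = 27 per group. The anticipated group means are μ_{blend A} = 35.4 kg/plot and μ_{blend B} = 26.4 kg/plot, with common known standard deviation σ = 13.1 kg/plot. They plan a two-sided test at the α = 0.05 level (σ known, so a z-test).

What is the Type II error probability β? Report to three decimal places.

Standardized effect: d = |μ_{blend A} − μ_{blend B}| / σ = |35.4 − 26.4| / 13.1 = 0.6870
Noncentrality parameter: δ = d·√(n/2) = 0.6870 × √(27/2) = 2.5243
Two-sided α = 0.05 → critical value z_{0.025} = 1.960.
Power = Φ(δ − 1.960) + Φ(−δ − 1.960) = Φ(0.564) + Φ(-4.484) = 0.7137 + 0.0000 = 0.7137.
Type II error: β = 1 − power = 1 − 0.7137 = 0.2863.

β ≈ 0.286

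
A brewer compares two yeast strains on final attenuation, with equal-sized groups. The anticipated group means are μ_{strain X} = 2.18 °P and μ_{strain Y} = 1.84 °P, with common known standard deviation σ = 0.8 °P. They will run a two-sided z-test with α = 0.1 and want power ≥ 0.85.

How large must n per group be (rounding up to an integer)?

Standardized effect: d = |μ_{strain X} − μ_{strain Y}| / σ = |2.18 − 1.84| / 0.8 = 0.4250
Set Φ(δ − 1.645) = 0.85; then δ − 1.645 = Φ⁻¹(0.85) = 1.036, giving δ = 2.681.
(Ignoring the negligible lower-tail rejection probability gives the usual closed-form inversion.)
δ = d·√(n/2) ⇒ n = 2(δ/d)² = 2 × (2.681 / 0.4250)² = 79.60.
Round up to the next whole unit.

n = 80 per group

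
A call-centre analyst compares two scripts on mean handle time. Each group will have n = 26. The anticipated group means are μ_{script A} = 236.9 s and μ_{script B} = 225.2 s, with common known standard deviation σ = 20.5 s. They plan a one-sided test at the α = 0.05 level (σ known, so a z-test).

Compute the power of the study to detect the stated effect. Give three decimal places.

Power ≈ 0.660

Standardized effect: d = |μ_{script A} − μ_{script B}| / σ = |236.9 − 225.2| / 20.5 = 0.5707
Noncentrality parameter: δ = d·√(n/2) = 0.5707 × √(26/2) = 2.0578
Critical value for a one-sided test at α = 0.05: z_α = 1.645.
Power = P(Z > 1.645 − δ) = Φ(0.413) = 0.6602.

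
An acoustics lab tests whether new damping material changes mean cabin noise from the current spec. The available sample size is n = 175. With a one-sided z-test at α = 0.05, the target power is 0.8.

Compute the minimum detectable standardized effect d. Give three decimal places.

d ≈ 0.188

Required noncentrality: δ = z_{0.05} + z_{0.20} = 1.645 + 0.842 = 2.486.
δ = d·√n ⇒ d = δ/√n = 2.486/√175 = 0.1880.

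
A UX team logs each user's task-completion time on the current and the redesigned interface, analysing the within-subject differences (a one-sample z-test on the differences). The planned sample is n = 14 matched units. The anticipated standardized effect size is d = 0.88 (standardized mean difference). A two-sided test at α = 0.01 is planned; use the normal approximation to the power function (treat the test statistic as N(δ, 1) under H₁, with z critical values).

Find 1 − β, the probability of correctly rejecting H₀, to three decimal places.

Noncentrality parameter: δ = d·√n = 0.88 × √14 = 3.2927
Two-sided α = 0.01 → critical value z_{0.005} = 2.576.
Power = Φ(δ − 2.576) + Φ(−δ − 2.576) = Φ(0.717) + Φ(-5.868) = 0.7633 + 0.0000 = 0.7633.

Power ≈ 0.763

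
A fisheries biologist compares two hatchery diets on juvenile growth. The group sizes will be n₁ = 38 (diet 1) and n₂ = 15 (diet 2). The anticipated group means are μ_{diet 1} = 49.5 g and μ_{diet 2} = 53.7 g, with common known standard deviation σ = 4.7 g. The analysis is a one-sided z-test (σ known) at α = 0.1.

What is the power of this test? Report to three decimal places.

Power ≈ 0.950

Standardized effect: d = |μ_{diet 1} − μ_{diet 2}| / σ = |49.5 − 53.7| / 4.7 = 0.8936
Noncentrality parameter: δ = d / √(1/n₁ + 1/n₂) = 0.8936 / √(1/38 + 1/15) = 2.9306
Critical value for a one-sided test at α = 0.1: z_α = 1.282.
Power = Φ(δ − 1.282) = Φ(1.649) = 0.9504.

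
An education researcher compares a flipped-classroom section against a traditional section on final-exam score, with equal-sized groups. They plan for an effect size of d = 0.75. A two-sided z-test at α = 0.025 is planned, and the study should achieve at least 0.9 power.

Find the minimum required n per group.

For power 0.9 need Φ(δ − z_{0.0125}) = 0.9, so δ = z_{0.0125} + z_{0.10} = 2.241 + 1.282 = 3.523.
(For δ > 0 the lower-tail rejection region contributes negligibly to power, so the one-term inversion is standard.)
δ = d·√(n/2) ⇒ n = 2(δ/d)² = 2 × (3.523 / 0.75)² = 44.13.
Round up to the next whole unit.

n = 45 per group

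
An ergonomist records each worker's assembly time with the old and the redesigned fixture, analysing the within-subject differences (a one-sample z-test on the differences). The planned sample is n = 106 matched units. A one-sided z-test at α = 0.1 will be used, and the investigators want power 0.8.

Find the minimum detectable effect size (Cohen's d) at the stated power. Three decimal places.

d ≈ 0.206

Need Φ(δ − 1.282) = 0.8, so δ = 1.282 + 0.842 = 2.123.
δ = d·√n ⇒ d = δ/√n = 2.123/√106 = 0.2062.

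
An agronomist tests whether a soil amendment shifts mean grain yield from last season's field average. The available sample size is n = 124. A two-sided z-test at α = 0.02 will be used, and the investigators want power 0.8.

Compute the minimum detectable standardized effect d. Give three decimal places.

d ≈ 0.284

Need Φ(δ − 2.326) = 0.8, so δ = 2.326 + 0.842 = 3.168.
(The second rejection-region term Φ(−δ − z_{α/2}) is negligible and dropped.)
δ = d·√n ⇒ d = δ/√n = 3.168/√124 = 0.2845.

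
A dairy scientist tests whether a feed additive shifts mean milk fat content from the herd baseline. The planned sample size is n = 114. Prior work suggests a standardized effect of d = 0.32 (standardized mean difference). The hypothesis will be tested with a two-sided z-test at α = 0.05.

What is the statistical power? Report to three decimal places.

Power ≈ 0.927

Noncentrality parameter: δ = d·√n = 0.32 × √114 = 3.4167
Two-sided α = 0.05 → critical value z_{0.025} = 1.960.
Power = Φ(δ − 1.960) + Φ(−δ − 1.960) = Φ(1.457) + Φ(-5.377) = 0.9274 + 0.0000 = 0.9274.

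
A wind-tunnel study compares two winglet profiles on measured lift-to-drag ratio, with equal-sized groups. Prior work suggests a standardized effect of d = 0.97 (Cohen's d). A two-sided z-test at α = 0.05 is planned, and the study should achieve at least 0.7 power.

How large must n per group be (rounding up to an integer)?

n = 14 per group

For power 0.7 need Φ(δ − z_{0.025}) = 0.7, so δ = z_{0.025} + z_{0.30} = 1.960 + 0.524 = 2.484.
(For δ > 0 the lower-tail rejection region contributes negligibly to power, so the one-term inversion is standard.)
δ = d·√(n/2) ⇒ n = 2(δ/d)² = 2 × (2.484 / 0.97)² = 13.12.
Rounding up, n = 14 per group.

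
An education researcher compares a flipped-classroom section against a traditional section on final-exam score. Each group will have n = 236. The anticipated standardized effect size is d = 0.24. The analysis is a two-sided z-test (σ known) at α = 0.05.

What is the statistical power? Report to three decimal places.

Noncentrality parameter: δ = d·√(n/2) = 0.24 × √(236/2) = 2.6071
Two-sided α = 0.05 → critical value z_{0.025} = 1.960.
Power = Φ(δ − 1.960) + Φ(−δ − 1.960) = Φ(0.647) + Φ(-4.567) = 0.7412 + 0.0000 = 0.7412.

Power ≈ 0.741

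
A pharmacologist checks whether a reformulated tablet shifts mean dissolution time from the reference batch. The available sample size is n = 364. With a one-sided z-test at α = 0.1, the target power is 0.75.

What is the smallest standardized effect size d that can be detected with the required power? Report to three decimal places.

Required noncentrality: δ = z_{0.1} + z_{0.25} = 1.282 + 0.674 = 1.956.
δ = d·√n ⇒ d = δ/√n = 1.956/√364 = 0.1025.

d ≈ 0.103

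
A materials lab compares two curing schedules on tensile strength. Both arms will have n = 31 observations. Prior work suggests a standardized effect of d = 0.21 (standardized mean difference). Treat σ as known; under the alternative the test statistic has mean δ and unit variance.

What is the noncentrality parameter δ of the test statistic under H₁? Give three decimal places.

δ ≈ 0.827

δ = d·√(n/2) = 0.21 × √(31/2) = 0.8268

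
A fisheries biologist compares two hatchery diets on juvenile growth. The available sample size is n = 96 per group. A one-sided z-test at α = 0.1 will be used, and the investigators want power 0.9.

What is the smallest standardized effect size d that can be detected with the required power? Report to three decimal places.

Required noncentrality: δ = z_{0.1} + z_{0.10} = 1.282 + 1.282 = 2.563.
δ = d·√(n/2) ⇒ d = δ/√(n/2) = 2.563/√(96/2) = 0.3700.

d ≈ 0.370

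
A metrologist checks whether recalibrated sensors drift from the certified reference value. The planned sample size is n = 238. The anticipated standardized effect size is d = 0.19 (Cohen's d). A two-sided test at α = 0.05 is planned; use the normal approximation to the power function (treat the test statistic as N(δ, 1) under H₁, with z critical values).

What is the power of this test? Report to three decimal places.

Noncentrality parameter: δ = d·√n = 0.19 × √238 = 2.9312
Two-sided α = 0.05 → critical value z_{0.025} = 1.960.
Power = Φ(δ − 1.960) + Φ(−δ − 1.960) = Φ(0.971) + Φ(-4.891) = 0.8343 + 0.0000 = 0.8343.

Power ≈ 0.834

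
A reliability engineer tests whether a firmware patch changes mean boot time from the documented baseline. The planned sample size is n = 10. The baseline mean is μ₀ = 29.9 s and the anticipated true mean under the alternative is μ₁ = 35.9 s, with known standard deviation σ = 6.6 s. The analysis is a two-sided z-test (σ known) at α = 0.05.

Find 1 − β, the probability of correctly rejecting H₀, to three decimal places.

Standardized effect: d = |μ₁ − μ₀| / σ = |35.9 − 29.9| / 6.6 = 0.9091
Noncentrality parameter: δ = d·√n = 0.9091 × √10 = 2.8748
Two-sided α = 0.05 → critical value z_{0.025} = 1.960.
Power = Φ(δ − 1.960) + Φ(−δ − 1.960) = Φ(0.915) + Φ(-4.835) = 0.8199 + 0.0000 = 0.8199.

Power ≈ 0.820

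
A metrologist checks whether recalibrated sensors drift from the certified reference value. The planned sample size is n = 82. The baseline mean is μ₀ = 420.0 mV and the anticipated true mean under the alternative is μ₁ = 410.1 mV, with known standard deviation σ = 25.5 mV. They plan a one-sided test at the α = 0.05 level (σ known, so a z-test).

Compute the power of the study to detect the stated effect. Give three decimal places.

Standardized effect: d = |μ₁ − μ₀| / σ = |410.1 − 420.0| / 25.5 = 0.3882
Noncentrality parameter: δ = d·√n = 0.3882 × √82 = 3.5156
Critical value for a one-sided test at α = 0.05: z_α = 1.645.
Power = P(Z > 1.645 − δ) = Φ(1.871) = 0.9693.

Power ≈ 0.969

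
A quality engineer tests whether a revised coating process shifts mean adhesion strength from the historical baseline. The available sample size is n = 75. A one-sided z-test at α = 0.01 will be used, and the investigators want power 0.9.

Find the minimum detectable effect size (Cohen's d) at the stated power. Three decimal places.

d ≈ 0.417

Required noncentrality: δ = z_{0.01} + z_{0.10} = 2.326 + 1.282 = 3.608.
δ = d·√n ⇒ d = δ/√n = 3.608/√75 = 0.4166.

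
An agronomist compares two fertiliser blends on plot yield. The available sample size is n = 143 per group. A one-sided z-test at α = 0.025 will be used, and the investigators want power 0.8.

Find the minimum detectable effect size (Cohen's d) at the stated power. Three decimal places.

d ≈ 0.331

Required noncentrality: δ = z_{0.025} + z_{0.20} = 1.960 + 0.842 = 2.802.
δ = d·√(n/2) ⇒ d = δ/√(n/2) = 2.802/√(143/2) = 0.3313.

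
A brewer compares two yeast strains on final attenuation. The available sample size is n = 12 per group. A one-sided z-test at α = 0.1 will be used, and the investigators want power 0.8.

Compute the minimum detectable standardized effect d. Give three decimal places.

Need Φ(δ − 1.282) = 0.8, so δ = 1.282 + 0.842 = 2.123.
δ = d·√(n/2) ⇒ d = δ/√(n/2) = 2.123/√(12/2) = 0.8668.

d ≈ 0.867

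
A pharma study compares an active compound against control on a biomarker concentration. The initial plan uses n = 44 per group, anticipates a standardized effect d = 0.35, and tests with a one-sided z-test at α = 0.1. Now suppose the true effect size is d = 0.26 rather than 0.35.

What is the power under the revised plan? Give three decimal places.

With d = 0.26: δ = d·√(n/2) = 0.26 × √(44/2) = 1.2195. Critical value z_{0.1} = 1.282.
Revised power = P(Z > 1.282 − δ) = Φ(-0.062) = 0.4753.

Power ≈ 0.475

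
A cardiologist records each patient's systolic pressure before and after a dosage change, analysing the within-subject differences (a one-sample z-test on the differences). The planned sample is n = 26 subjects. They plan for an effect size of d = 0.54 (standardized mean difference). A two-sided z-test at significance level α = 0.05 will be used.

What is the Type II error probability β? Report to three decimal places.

β ≈ 0.214

Noncentrality parameter: δ = d·√n = 0.54 × √26 = 2.7535
Two-sided α = 0.05 → critical value z_{0.025} = 1.960.
Power = Φ(δ − 1.960) + Φ(−δ − 1.960) = Φ(0.794) + Φ(-4.713) = 0.7863 + 0.0000 = 0.7863.
Type II error: β = 1 − power = 1 − 0.7863 = 0.2137.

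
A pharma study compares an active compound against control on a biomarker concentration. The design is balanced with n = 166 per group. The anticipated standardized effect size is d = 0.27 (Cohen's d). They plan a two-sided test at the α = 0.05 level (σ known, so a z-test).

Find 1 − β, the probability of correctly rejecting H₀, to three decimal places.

Noncentrality parameter: δ = d·√(n/2) = 0.27 × √(166/2) = 2.4598
Two-sided α = 0.05 → critical value z_{0.025} = 1.960.
Power = Φ(δ − 1.960) + Φ(−δ − 1.960) = Φ(0.500) + Φ(-4.420) = 0.6914 + 0.0000 = 0.6914.

Power ≈ 0.691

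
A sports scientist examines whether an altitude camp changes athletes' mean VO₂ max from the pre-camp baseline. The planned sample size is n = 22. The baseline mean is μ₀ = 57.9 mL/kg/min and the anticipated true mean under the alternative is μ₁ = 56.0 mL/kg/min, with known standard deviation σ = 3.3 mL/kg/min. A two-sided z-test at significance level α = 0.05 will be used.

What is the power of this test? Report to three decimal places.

Power ≈ 0.771

Standardized effect: d = |μ₁ − μ₀| / σ = |56.0 − 57.9| / 3.3 = 0.5758
Noncentrality parameter: δ = d·√n = 0.5758 × √22 = 2.7005
Two-sided α = 0.05 → critical value z_{0.025} = 1.960.
Power = Φ(δ − 1.960) + Φ(−δ − 1.960) = Φ(0.741) + Φ(-4.661) = 0.7705 + 0.0000 = 0.7705.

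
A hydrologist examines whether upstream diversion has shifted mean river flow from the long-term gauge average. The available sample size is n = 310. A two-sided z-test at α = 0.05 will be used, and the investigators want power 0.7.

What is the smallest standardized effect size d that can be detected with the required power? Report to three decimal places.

d ≈ 0.141

Required noncentrality: δ = z_{0.025} + z_{0.30} = 1.960 + 0.524 = 2.484.
(Lower-tail contribution to power is negligible for δ > 0.)
δ = d·√n ⇒ d = δ/√n = 2.484/√310 = 0.1411.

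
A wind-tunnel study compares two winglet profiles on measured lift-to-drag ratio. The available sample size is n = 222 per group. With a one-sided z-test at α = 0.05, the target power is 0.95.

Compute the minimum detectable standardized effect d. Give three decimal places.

Need Φ(δ − 1.645) = 0.95, so δ = 1.645 + 1.645 = 3.290.
δ = d·√(n/2) ⇒ d = δ/√(n/2) = 3.290/√(222/2) = 0.3122.

d ≈ 0.312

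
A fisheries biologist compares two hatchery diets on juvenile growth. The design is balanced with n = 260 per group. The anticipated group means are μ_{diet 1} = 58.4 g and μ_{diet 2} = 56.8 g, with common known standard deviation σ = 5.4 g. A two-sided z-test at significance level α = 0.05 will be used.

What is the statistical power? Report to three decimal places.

Standardized effect: d = |μ_{diet 1} − μ_{diet 2}| / σ = |58.4 − 56.8| / 5.4 = 0.2963
Noncentrality parameter: δ = d·√(n/2) = 0.2963 × √(260/2) = 3.3783
Two-sided α = 0.05 → critical value z_{0.025} = 1.960.
Power = Φ(δ − 1.960) + Φ(−δ − 1.960) = Φ(1.418) + Φ(-5.338) = 0.9220 + 0.0000 = 0.9220.

Power ≈ 0.922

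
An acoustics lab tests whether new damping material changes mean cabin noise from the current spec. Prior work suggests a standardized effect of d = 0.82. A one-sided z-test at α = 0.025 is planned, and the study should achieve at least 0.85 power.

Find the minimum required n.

n = 14

For power 0.85 need Φ(δ − z_{0.025}) = 0.85, so δ = z_{0.025} + z_{0.15} = 1.960 + 1.036 = 2.996.
δ = d·√n ⇒ n = (δ/d)² = (2.996 / 0.82)² = 13.35.
Round up to the next whole unit.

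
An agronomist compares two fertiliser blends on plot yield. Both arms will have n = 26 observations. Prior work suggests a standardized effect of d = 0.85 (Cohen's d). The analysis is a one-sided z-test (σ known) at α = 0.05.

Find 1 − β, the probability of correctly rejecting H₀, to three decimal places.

Noncentrality parameter: δ = d·√(n/2) = 0.85 × √(26/2) = 3.0647
One-sided α = 0.05 → critical value z_{0.05} = 1.645.
Power = Φ(δ − 1.645) = Φ(1.420) = 0.9222.

Power ≈ 0.922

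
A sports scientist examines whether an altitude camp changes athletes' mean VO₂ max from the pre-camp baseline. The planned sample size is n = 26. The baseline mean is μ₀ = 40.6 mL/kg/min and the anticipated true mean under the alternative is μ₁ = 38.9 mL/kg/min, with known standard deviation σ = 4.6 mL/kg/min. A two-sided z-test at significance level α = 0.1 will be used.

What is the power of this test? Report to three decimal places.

Standardized effect: d = |μ₁ − μ₀| / σ = |38.9 − 40.6| / 4.6 = 0.3696
Noncentrality parameter: δ = d·√n = 0.3696 × √26 = 1.8844
Two-sided α = 0.1 → critical value z_{0.05} = 1.645.
Power = Φ(δ − 1.645) + Φ(−δ − 1.645) = Φ(0.240) + Φ(-3.529) = 0.5947 + 0.0002 = 0.5949.

Power ≈ 0.595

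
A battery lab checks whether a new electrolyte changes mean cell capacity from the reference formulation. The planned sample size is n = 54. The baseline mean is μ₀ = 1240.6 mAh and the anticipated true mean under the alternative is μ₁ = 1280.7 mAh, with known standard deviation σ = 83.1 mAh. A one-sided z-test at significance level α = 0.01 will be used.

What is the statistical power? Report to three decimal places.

Power ≈ 0.889

Standardized effect: d = |μ₁ − μ₀| / σ = |1280.7 − 1240.6| / 83.1 = 0.4826
Noncentrality parameter: λ = d·√n = 0.4826 × √54 = 3.5460
One-sided α = 0.01 → critical value z_{0.01} = 2.326.
Power = Φ(λ − 2.326) = Φ(1.220) = 0.8887.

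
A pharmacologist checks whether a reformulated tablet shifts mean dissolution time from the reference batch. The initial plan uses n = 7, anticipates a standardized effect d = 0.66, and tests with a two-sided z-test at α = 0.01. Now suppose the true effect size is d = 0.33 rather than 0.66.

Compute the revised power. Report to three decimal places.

With d = 0.33: δ = d·√n = 0.33 × √7 = 0.8731. Critical value z_{0.005} = 2.576.
Revised power = Φ(δ − 2.576) + Φ(−δ − 2.576) = Φ(-1.703) + Φ(-3.449) = 0.0443 + 0.0003 = 0.0446.

Power ≈ 0.045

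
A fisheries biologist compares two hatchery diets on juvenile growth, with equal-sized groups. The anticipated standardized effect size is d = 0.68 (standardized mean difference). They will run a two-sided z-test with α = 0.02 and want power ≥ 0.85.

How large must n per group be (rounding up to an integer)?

For power 0.85 need Φ(δ − z_{0.01}) = 0.85, so δ = z_{0.01} + z_{0.15} = 2.326 + 1.036 = 3.363.
(For δ > 0 the lower-tail rejection region contributes negligibly to power, so the one-term inversion is standard.)
δ = d·√(n/2) ⇒ n = 2(δ/d)² = 2 × (3.363 / 0.68)² = 48.91.
Round up to the next whole unit.

n = 49 per group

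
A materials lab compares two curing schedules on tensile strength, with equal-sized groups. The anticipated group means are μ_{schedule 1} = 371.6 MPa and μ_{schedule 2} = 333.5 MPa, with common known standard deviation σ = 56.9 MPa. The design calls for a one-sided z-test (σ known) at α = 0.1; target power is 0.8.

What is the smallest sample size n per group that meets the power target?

n = 21 per group

Standardized effect: d = |μ_{schedule 1} − μ_{schedule 2}| / σ = |371.6 − 333.5| / 56.9 = 0.6696
Set Φ(δ − 1.282) = 0.8; then δ − 1.282 = Φ⁻¹(0.8) = 0.842, giving δ = 2.123.
δ = d·√(n/2) ⇒ n = 2(δ/d)² = 2 × (2.123 / 0.6696)² = 20.11.
Round up to the next whole unit.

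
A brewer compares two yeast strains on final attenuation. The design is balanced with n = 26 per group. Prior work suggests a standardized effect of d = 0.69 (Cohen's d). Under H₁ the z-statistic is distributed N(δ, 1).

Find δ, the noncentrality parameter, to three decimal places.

δ ≈ 2.488

The noncentrality parameter scales effect size by the design's sample-size factor: δ = d·√(n/2) = 0.69 × √(26/2) = 2.4878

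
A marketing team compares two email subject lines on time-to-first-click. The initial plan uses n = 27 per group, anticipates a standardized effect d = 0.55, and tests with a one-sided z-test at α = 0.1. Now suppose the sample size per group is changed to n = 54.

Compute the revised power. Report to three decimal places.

Power ≈ 0.943

With n = 54 per group: δ = d·√(n/2) = 0.55 × √(54/2) = 2.8579. Critical value z_{0.1} = 1.282.
Revised power = Φ(δ − 1.282) = Φ(1.576) = 0.9425.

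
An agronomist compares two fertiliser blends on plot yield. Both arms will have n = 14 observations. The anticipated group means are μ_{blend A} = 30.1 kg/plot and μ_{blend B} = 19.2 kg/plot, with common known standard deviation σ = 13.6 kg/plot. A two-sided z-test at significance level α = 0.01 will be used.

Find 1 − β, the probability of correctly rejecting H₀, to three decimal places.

Power ≈ 0.324

Standardized effect: d = |μ_{blend A} − μ_{blend B}| / σ = |30.1 − 19.2| / 13.6 = 0.8015
Noncentrality parameter: δ = d·√(n/2) = 0.8015 × √(14/2) = 2.1205
Critical value for a two-sided test at α = 0.01: z_{α/2} = 2.576.
Power = Φ(δ − 2.576) + Φ(−δ − 2.576) = Φ(-0.455) + Φ(-4.696) = 0.3244 + 0.0000 = 0.3244.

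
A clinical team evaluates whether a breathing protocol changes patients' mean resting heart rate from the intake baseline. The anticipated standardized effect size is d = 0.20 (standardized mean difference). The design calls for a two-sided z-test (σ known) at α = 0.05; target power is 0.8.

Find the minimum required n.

n = 197

For power 0.8 need Φ(δ − z_{0.025}) = 0.8, so δ = z_{0.025} + z_{0.20} = 1.960 + 0.842 = 2.802.
(The Φ(−δ − z_{α/2}) term is vanishingly small for δ > 0 and is dropped in the standard sample-size formula.)
δ = d·√n ⇒ n = (δ/d)² = (2.802 / 0.20)² = 196.22.
Round up to the next whole unit.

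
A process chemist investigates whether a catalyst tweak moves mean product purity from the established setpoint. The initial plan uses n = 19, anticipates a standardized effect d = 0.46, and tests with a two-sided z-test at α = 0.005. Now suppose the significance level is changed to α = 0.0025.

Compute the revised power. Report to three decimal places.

Power ≈ 0.154

δ = d·√n = 0.46 × √19 = 2.0051 (unchanged). New critical value: z_{0.0013} = 3.023.
Revised power = Φ(δ − 3.023) + Φ(−δ − 3.023) = Φ(-1.018) + Φ(-5.028) = 0.1543 + 0.0000 = 0.1543.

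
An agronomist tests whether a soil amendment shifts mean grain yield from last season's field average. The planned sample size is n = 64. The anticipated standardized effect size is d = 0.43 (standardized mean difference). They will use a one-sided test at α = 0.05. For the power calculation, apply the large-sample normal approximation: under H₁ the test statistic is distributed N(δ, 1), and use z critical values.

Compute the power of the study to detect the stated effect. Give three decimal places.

Power ≈ 0.964

Noncentrality parameter: δ = d·√n = 0.43 × √64 = 3.4400
Critical value for a one-sided test at α = 0.05: z_α = 1.645.
Power = Φ(δ − 1.645) = Φ(1.795) = 0.9637.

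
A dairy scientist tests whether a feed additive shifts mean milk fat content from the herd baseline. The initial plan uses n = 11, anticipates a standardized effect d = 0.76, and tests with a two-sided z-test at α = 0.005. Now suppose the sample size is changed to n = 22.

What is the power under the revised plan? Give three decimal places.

With n = 22: δ = d·√n = 0.76 × √22 = 3.5647. Critical value z_{0.0025} = 2.807.
Revised power = Φ(δ − 2.807) + Φ(−δ − 2.807) = Φ(0.758) + Φ(-6.372) = 0.7757 + 0.0000 = 0.7757.

Power ≈ 0.776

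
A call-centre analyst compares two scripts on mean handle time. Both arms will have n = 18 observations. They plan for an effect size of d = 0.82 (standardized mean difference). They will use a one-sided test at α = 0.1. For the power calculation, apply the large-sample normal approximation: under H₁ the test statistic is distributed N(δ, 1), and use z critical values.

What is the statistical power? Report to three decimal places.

Noncentrality parameter: δ = d·√(n/2) = 0.82 × √(18/2) = 2.4600
Critical value for a one-sided test at α = 0.1: z_α = 1.282.
Power = P(Z > 1.282 − δ) = Φ(1.178) = 0.8807.

Power ≈ 0.881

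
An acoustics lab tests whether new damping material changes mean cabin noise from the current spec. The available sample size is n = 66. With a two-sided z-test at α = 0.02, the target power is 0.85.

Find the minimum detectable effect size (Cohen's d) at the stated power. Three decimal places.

Need Φ(δ − 2.326) = 0.85, so δ = 2.326 + 1.036 = 3.363.
(The second rejection-region term Φ(−δ − z_{α/2}) is negligible and dropped.)
δ = d·√n ⇒ d = δ/√n = 3.363/√66 = 0.4139.

d ≈ 0.414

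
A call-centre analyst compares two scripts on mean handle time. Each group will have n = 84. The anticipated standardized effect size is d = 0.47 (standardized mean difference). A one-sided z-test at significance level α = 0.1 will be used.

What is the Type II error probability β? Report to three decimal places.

Noncentrality parameter: λ = d·√(n/2) = 0.47 × √(84/2) = 3.0459
Critical value for a one-sided test at α = 0.1: z_α = 1.282.
Power = Φ(λ − 1.282) = Φ(1.764) = 0.9612.
Type II error: β = 1 − power = 1 − 0.9612 = 0.0388.

β ≈ 0.039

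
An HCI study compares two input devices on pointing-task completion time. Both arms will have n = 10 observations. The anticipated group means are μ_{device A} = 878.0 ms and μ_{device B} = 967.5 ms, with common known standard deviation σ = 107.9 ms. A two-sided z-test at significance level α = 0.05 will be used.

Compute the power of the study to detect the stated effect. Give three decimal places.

Power ≈ 0.458

Standardized effect: d = |μ_{device A} − μ_{device B}| / σ = |878.0 − 967.5| / 107.9 = 0.8295
Noncentrality parameter: δ = d·√(n/2) = 0.8295 × √(10/2) = 1.8548
Critical value for a two-sided test at α = 0.05: z_{α/2} = 1.960.
Power = Φ(δ − 1.960) + Φ(−δ − 1.960) = Φ(-0.105) + Φ(-3.815) = 0.4581 + 0.0001 = 0.4582.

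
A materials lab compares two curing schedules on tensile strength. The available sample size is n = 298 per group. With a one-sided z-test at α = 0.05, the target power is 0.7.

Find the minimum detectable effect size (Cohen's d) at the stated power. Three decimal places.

Required noncentrality: δ = z_{0.05} + z_{0.30} = 1.645 + 0.524 = 2.169.
δ = d·√(n/2) ⇒ d = δ/√(n/2) = 2.169/√(298/2) = 0.1777.

d ≈ 0.178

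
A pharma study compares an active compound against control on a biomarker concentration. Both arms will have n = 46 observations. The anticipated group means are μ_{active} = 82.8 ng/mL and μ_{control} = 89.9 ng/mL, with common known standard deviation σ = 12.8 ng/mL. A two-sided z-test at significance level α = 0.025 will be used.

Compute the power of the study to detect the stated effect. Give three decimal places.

Standardized effect: d = |μ_{active} − μ_{control}| / σ = |82.8 − 89.9| / 12.8 = 0.5547
Noncentrality parameter: λ = d·√(n/2) = 0.5547 × √(46/2) = 2.6602
Critical value for a two-sided test at α = 0.025: z_{α/2} = 2.241.
Power = Φ(λ − 2.241) + Φ(−λ − 2.241) = Φ(0.419) + Φ(-4.902) = 0.6623 + 0.0000 = 0.6623.

Power ≈ 0.662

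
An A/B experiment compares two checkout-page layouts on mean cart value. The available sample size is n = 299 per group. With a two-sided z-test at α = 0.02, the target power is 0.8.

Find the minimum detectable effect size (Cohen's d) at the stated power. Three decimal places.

d ≈ 0.259

Need Φ(δ − 2.326) = 0.8, so δ = 2.326 + 0.842 = 3.168.
(The second rejection-region term Φ(−δ − z_{α/2}) is negligible and dropped.)
δ = d·√(n/2) ⇒ d = δ/√(n/2) = 3.168/√(299/2) = 0.2591.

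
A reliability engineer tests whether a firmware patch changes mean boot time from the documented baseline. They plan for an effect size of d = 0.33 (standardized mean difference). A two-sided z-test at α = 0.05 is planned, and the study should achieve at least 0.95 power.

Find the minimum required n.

For power 0.95 need Φ(δ − z_{0.025}) = 0.95, so δ = z_{0.025} + z_{0.05} = 1.960 + 1.645 = 3.605.
(For δ > 0 the lower-tail rejection region contributes negligibly to power, so the one-term inversion is standard.)
δ = d·√n ⇒ n = (δ/d)² = (3.605 / 0.33)² = 119.33.
Round up to the next whole unit.

n = 120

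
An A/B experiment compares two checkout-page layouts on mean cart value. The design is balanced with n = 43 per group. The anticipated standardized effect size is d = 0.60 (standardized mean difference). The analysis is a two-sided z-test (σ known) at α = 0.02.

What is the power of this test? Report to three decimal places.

Power ≈ 0.676

Noncentrality parameter: δ = d·√(n/2) = 0.60 × √(43/2) = 2.7821
Two-sided α = 0.02 → critical value z_{0.01} = 2.326.
Power = Φ(δ − 2.326) + Φ(−δ − 2.326) = Φ(0.456) + Φ(-5.108) = 0.6757 + 0.0000 = 0.6757.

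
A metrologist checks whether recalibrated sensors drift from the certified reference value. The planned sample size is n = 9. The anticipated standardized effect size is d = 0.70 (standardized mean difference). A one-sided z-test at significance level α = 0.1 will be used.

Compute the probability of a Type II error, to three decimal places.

β ≈ 0.207

Noncentrality parameter: δ = d·√n = 0.70 × √9 = 2.1000
Critical value for a one-sided test at α = 0.1: z_α = 1.282.
Power = P(Z > 1.282 − δ) = Φ(0.818) = 0.7934.
Type II error: β = 1 − power = 1 − 0.7934 = 0.2066.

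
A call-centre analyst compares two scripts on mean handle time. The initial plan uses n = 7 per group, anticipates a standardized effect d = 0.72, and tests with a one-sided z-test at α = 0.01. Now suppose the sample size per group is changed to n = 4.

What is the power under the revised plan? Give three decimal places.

With n = 4 per group: δ = d·√(n/2) = 0.72 × √(4/2) = 1.0182. Critical value z_{0.01} = 2.326.
Revised power = Φ(δ − 2.326) = Φ(-1.308) = 0.0954.

Power ≈ 0.095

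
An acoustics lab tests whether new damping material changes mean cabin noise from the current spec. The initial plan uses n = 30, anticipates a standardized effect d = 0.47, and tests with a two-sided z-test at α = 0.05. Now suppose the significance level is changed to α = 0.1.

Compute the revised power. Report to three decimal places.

Power ≈ 0.824

δ = d·√n = 0.47 × √30 = 2.5743 (unchanged). New critical value: z_{0.05} = 1.645.
Revised power = Φ(δ − 1.645) + Φ(−δ − 1.645) = Φ(0.929) + Φ(-4.219) = 0.8237 + 0.0000 = 0.8237.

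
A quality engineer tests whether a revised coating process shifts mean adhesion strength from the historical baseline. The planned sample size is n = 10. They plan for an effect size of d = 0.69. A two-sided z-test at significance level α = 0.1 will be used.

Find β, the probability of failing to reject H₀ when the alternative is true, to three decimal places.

β ≈ 0.296

Noncentrality parameter: δ = d·√n = 0.69 × √10 = 2.1820
Two-sided α = 0.1 → critical value z_{0.05} = 1.645.
Power = Φ(δ − 1.645) + Φ(−δ − 1.645) = Φ(0.537) + Φ(-3.827) = 0.7044 + 0.0001 = 0.7045.
Type II error: β = 1 − power = 1 − 0.7045 = 0.2955.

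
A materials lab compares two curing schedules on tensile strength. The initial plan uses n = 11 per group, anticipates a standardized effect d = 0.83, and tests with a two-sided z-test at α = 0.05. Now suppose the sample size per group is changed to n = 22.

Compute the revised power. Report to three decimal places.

With n = 22 per group: δ = d·√(n/2) = 0.83 × √(22/2) = 2.7528. Critical value z_{0.025} = 1.960.
Revised power = Φ(δ − 1.960) + Φ(−δ − 1.960) = Φ(0.793) + Φ(-4.713) = 0.7861 + 0.0000 = 0.7861.

Power ≈ 0.786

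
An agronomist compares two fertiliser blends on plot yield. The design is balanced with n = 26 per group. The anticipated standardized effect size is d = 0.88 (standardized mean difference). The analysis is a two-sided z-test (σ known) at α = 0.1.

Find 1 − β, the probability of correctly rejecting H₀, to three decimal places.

Power ≈ 0.937

Noncentrality parameter: δ = d·√(n/2) = 0.88 × √(26/2) = 3.1729
Two-sided α = 0.1 → critical value z_{0.05} = 1.645.
Power = Φ(δ − 1.645) + Φ(−δ − 1.645) = Φ(1.528) + Φ(-4.818) = 0.9367 + 0.0000 = 0.9367.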